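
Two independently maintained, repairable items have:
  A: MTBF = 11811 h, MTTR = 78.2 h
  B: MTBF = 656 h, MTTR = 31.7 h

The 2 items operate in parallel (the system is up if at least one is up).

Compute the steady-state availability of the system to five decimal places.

0.99970

A(A) = MTBF/(MTBF+MTTR) = 11811/(11811+78.2) = 0.993423
A(B) = MTBF/(MTBF+MTTR) = 656/(656+31.7) = 0.953904
Parallel availability: 1 − (1 − 0.993423)(1 − 0.953904) = 0.99970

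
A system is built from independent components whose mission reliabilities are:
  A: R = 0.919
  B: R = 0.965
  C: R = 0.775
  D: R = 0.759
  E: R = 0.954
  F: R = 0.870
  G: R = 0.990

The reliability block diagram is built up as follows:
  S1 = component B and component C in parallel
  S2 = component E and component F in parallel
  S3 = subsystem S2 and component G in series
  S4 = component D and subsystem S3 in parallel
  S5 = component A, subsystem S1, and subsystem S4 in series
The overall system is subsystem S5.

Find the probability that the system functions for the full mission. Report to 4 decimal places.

0.9083

Parallel (B and C): 1 − (1 − 0.965000)(1 − 0.775000) = 0.992125
Parallel (E and F): 1 − (1 − 0.954000)(1 − 0.870000) = 0.994020
Series ([0.994020] and G): 0.994020 × 0.990000 = 0.984080
Parallel (D and [0.984080]): 1 − (1 − 0.759000)(1 − 0.984080) = 0.996163
Series (A, [0.992125], and [0.996163]): 0.919000 × 0.992125 × 0.996163 = 0.9083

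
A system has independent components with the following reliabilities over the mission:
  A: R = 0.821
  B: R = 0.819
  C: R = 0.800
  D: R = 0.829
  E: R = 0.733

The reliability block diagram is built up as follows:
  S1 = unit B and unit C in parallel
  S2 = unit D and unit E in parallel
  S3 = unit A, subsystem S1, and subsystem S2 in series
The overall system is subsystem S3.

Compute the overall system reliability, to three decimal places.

Parallel (B and C): 1 − (1 − 0.81900)(1 − 0.80000) = 0.96380
Parallel (D and E): 1 − (1 − 0.82900)(1 − 0.73300) = 0.95434
Series (A, [0.96380], and [0.95434]): 0.82100 × 0.96380 × 0.95434 = 0.755

0.755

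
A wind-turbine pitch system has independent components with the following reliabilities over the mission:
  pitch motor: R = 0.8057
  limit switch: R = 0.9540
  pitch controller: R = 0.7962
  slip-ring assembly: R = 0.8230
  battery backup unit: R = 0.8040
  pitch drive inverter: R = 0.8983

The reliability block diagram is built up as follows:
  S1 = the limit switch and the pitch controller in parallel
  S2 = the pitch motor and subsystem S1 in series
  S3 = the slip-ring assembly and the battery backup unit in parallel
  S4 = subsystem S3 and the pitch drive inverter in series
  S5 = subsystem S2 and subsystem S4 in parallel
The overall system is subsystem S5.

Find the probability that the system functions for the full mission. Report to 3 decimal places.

0.973

Parallel (limit switch and pitch controller): 1 − (1 − 0.95400)(1 − 0.79620) = 0.99063
Series (pitch motor and [0.99063]): 0.80570 × 0.99063 = 0.79815
Parallel (slip-ring assembly and battery backup unit): 1 − (1 − 0.82300)(1 − 0.80400) = 0.96531
Series ([0.96531] and pitch drive inverter): 0.96531 × 0.89830 = 0.86714
Parallel ([0.79815] and [0.86714]): 1 − (1 − 0.79815)(1 − 0.86714) = 0.973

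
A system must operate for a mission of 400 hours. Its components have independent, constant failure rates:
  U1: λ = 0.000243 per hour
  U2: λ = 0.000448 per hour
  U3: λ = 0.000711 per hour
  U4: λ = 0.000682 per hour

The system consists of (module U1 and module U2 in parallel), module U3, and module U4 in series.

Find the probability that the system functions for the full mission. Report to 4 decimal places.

0.5641

R(U1) = exp(−0.000243 × 400) = 0.907375
R(U2) = exp(−0.000448 × 400) = 0.835939
R(U3) = exp(−0.000711 × 400) = 0.752466
R(U4) = exp(−0.000682 × 400) = 0.761245
Parallel (U1 and U2): 1 − (1 − 0.907375)(1 − 0.835939) = 0.984804
Series ([0.984804], U3, and U4): 0.984804 × 0.752466 × 0.761245 = 0.5641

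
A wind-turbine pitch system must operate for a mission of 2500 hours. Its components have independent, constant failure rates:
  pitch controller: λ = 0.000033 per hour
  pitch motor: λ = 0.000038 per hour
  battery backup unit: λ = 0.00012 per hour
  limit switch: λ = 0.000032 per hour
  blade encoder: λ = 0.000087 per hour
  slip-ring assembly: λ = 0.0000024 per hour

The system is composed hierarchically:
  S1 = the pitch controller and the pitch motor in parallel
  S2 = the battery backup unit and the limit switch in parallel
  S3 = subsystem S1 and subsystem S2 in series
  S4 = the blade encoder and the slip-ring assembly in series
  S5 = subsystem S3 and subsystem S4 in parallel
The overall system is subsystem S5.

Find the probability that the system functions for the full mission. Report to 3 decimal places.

0.995

R(pitch controller) = exp(−0.000033 × 2500) = 0.92081
R(pitch motor) = exp(−0.000038 × 2500) = 0.90937
R(battery backup unit) = exp(−0.00012 × 2500) = 0.74082
R(limit switch) = exp(−0.000032 × 2500) = 0.92312
R(blade encoder) = exp(−0.000087 × 2500) = 0.80453
R(slip-ring assembly) = exp(−0.0000024 × 2500) = 0.99402
Parallel (pitch controller and pitch motor): 1 − (1 − 0.92081)(1 − 0.90937) = 0.99282
Parallel (battery backup unit and limit switch): 1 − (1 − 0.74082)(1 − 0.92312) = 0.98007
Series ([0.99282] and [0.98007]): 0.99282 × 0.98007 = 0.97303
Series (blade encoder and slip-ring assembly): 0.80453 × 0.99402 = 0.79972
Parallel ([0.97303] and [0.79972]): 1 − (1 − 0.97303)(1 − 0.79972) = 0.995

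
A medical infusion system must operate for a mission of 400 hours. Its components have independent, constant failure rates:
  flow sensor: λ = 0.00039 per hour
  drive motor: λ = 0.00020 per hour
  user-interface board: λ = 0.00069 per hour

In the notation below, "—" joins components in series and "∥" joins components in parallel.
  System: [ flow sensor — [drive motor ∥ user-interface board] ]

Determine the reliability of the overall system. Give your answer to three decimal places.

0.840

R(flow sensor) = exp(−0.00039 × 400) = 0.85556
R(drive motor) = exp(−0.00020 × 400) = 0.92312
R(user-interface board) = exp(−0.00069 × 400) = 0.75881
Parallel (drive motor and user-interface board): 1 − (1 − 0.92312)(1 − 0.75881) = 0.98146
Series (flow sensor and [0.98146]): 0.85556 × 0.98146 = 0.840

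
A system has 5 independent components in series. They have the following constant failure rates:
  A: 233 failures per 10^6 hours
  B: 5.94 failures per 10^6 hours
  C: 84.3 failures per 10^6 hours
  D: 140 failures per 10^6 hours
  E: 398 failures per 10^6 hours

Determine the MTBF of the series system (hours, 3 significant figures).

1160

Series of exponential components: λ_sys = Σ λ_i
λ_sys = 0.000233 + 0.00000594 + 0.0000843 + 0.000140 + 0.000398 = 8.6124e-04 /h
MTBF = 1 / λ_sys = 1160 h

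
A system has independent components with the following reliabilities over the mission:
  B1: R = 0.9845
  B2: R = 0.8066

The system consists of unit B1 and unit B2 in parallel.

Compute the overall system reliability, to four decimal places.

0.9970

Parallel (B1 and B2): 1 − (1 − 0.984500)(1 − 0.806600) = 0.9970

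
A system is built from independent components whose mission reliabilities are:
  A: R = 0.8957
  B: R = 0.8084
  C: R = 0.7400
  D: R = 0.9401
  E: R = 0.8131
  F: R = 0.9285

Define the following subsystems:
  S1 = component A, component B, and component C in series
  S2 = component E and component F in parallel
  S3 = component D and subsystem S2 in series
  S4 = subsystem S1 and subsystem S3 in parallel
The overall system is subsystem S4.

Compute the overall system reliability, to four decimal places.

Series (A, B, and C): 0.895700 × 0.808400 × 0.740000 = 0.535822
Parallel (E and F): 1 − (1 − 0.813100)(1 − 0.928500) = 0.986637
Series (D and [0.986637]): 0.940100 × 0.986637 = 0.927537
Parallel ([0.535822] and [0.927537]): 1 − (1 − 0.535822)(1 − 0.927537) = 0.9664

0.9664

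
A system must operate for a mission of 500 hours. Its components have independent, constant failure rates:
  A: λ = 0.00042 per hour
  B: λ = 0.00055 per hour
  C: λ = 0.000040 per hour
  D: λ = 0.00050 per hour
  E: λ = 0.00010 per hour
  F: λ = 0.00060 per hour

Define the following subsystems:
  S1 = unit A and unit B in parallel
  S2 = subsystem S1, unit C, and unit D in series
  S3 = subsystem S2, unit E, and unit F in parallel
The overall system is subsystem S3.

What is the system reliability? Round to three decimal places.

0.997

R(A) = exp(−0.00042 × 500) = 0.81058
R(B) = exp(−0.00055 × 500) = 0.75957
R(C) = exp(−0.000040 × 500) = 0.98020
R(D) = exp(−0.00050 × 500) = 0.77880
R(E) = exp(−0.00010 × 500) = 0.95123
R(F) = exp(−0.00060 × 500) = 0.74082
Parallel (A and B): 1 − (1 − 0.81058)(1 − 0.75957) = 0.95446
Series ([0.95446], C, and D): 0.95446 × 0.98020 × 0.77880 = 0.72862
Parallel ([0.72862], E, and F): 1 − (1 − 0.72862)(1 − 0.95123)(1 − 0.74082) = 0.997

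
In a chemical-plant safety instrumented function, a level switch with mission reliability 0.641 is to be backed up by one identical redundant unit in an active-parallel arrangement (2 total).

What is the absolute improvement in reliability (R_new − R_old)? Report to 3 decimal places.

0.230

R_before = 0.641
R_after = 1 − (1 − 0.641)^2 = 0.871
ΔR = 0.871 − 0.641 = 0.230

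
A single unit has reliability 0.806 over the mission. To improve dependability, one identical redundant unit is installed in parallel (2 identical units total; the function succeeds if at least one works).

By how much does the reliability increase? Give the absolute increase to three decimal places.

0.156

R_before = 0.806
R_after = 1 − (1 − 0.806)^2 = 0.962
ΔR = 0.962 − 0.806 = 0.156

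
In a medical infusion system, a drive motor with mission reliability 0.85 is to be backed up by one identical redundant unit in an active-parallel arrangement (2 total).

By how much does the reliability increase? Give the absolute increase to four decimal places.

R_before = 0.85
R_after = 1 − (1 − 0.85)^2 = 0.9775
ΔR = 0.9775 − 0.85 = 0.1275

0.1275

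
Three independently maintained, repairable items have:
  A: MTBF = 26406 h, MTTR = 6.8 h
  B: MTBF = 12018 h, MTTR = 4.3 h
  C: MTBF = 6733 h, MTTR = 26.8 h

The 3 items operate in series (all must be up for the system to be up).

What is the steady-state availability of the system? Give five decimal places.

A(A) = MTBF/(MTBF+MTTR) = 26406/(26406+6.8) = 0.999743
A(B) = MTBF/(MTBF+MTTR) = 12018/(12018+4.3) = 0.999642
A(C) = MTBF/(MTBF+MTTR) = 6733/(6733+26.8) = 0.996035
Series availability: 0.999743 × 0.999642 × 0.996035 = 0.99542

0.99542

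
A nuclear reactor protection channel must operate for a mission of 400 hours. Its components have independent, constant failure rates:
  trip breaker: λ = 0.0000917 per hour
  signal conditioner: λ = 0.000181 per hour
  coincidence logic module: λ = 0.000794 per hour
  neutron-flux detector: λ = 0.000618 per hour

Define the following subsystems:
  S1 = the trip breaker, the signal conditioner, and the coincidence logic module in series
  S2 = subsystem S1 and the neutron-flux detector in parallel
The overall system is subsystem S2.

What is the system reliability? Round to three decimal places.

0.924

R(trip breaker) = exp(−0.0000917 × 400) = 0.96398
R(signal conditioner) = exp(−0.000181 × 400) = 0.93016
R(coincidence logic module) = exp(−0.000794 × 400) = 0.72789
R(neutron-flux detector) = exp(−0.000618 × 400) = 0.78098
Series (trip breaker, signal conditioner, and coincidence logic module): 0.96398 × 0.93016 × 0.72789 = 0.65267
Parallel ([0.65267] and neutron-flux detector): 1 − (1 − 0.65267)(1 − 0.78098) = 0.924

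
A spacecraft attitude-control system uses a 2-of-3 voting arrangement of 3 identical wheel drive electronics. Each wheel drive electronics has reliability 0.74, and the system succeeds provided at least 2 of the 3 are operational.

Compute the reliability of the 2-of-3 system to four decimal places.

R = Σ_{i=2}^{3} C(3,i) p^i (1−p)^{3−i} with p = 0.74
C(3,2)·0.74^2·0.26^1 = 0.427128
C(3,3)·0.74^3·0.26^0 = 0.405224
Sum = 0.8324

0.8324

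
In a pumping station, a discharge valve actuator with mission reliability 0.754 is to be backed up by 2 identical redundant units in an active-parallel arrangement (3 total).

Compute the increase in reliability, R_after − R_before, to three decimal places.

0.231

R_before = 0.754
R_after = 1 − (1 − 0.754)^3 = 0.985
ΔR = 0.985 − 0.754 = 0.231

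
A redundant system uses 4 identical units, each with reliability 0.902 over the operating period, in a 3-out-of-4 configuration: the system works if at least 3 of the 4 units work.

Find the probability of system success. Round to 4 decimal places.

R = Σ_{i=3}^{4} C(4,i) p^i (1−p)^{4−i} with p = 0.902
C(4,3)·0.902^3·0.098^1 = 0.287677
C(4,4)·0.902^4·0.098^0 = 0.661951
Sum = 0.9496

0.9496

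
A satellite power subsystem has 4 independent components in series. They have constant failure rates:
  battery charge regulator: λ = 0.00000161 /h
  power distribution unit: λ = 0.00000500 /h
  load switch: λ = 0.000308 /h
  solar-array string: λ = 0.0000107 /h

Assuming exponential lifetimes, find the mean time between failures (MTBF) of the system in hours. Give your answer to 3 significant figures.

3070

Series of exponential components: λ_sys = Σ λ_i
λ_sys = 0.00000161 + 0.00000500 + 0.000308 + 0.0000107 = 3.2531e-04 /h
MTBF = 1 / λ_sys = 3070 h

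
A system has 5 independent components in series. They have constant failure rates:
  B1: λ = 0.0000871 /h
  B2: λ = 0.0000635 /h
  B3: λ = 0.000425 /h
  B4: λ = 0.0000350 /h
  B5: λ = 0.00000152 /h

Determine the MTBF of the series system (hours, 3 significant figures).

Series of exponential components: λ_sys = Σ λ_i
λ_sys = 0.0000871 + 0.0000635 + 0.000425 + 0.0000350 + 0.00000152 = 6.1212e-04 /h
MTBF = 1 / λ_sys = 1630 h

1630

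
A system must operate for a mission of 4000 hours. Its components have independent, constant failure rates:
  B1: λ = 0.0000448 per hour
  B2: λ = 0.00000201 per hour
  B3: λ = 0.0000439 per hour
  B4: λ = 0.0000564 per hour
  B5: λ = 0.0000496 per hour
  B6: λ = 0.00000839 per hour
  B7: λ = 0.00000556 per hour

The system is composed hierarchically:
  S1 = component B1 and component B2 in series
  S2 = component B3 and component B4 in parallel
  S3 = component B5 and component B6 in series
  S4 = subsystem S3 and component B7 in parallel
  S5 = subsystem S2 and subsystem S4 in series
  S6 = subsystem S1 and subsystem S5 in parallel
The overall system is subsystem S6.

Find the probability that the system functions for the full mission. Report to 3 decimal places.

R(B1) = exp(−0.0000448 × 4000) = 0.83594
R(B2) = exp(−0.00000201 × 4000) = 0.99199
R(B3) = exp(−0.0000439 × 4000) = 0.83895
R(B4) = exp(−0.0000564 × 4000) = 0.79804
R(B5) = exp(−0.0000496 × 4000) = 0.82004
R(B6) = exp(−0.00000839 × 4000) = 0.96700
R(B7) = exp(−0.00000556 × 4000) = 0.97801
Series (B1 and B2): 0.83594 × 0.99199 = 0.82924
Parallel (B3 and B4): 1 − (1 − 0.83895)(1 − 0.79804) = 0.96747
Series (B5 and B6): 0.82004 × 0.96700 = 0.79298
Parallel ([0.79298] and B7): 1 − (1 − 0.79298)(1 − 0.97801) = 0.99545
Series ([0.96747] and [0.99545]): 0.96747 × 0.99545 = 0.96307
Parallel ([0.82924] and [0.96307]): 1 − (1 − 0.82924)(1 − 0.96307) = 0.994

0.994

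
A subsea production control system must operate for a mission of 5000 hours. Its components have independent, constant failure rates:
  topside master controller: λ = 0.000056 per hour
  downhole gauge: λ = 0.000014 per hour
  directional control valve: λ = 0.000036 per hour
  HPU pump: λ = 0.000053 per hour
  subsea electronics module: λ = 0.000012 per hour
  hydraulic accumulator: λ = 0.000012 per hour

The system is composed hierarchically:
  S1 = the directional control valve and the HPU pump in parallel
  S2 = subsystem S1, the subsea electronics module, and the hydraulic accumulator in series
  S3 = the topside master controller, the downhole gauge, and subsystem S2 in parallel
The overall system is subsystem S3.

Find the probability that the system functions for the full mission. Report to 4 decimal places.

R(topside master controller) = exp(−0.000056 × 5000) = 0.755784
R(downhole gauge) = exp(−0.000014 × 5000) = 0.932394
R(directional control valve) = exp(−0.000036 × 5000) = 0.835270
R(HPU pump) = exp(−0.000053 × 5000) = 0.767206
R(subsea electronics module) = exp(−0.000012 × 5000) = 0.941765
R(hydraulic accumulator) = exp(−0.000012 × 5000) = 0.941765
Parallel (directional control valve and HPU pump): 1 − (1 − 0.835270)(1 − 0.767206) = 0.961652
Series ([0.961652], subsea electronics module, and hydraulic accumulator): 0.961652 × 0.941765 × 0.941765 = 0.852910
Parallel (topside master controller, downhole gauge, and [0.852910]): 1 − (1 − 0.755784)(1 − 0.932394)(1 − 0.852910) = 0.9976

0.9976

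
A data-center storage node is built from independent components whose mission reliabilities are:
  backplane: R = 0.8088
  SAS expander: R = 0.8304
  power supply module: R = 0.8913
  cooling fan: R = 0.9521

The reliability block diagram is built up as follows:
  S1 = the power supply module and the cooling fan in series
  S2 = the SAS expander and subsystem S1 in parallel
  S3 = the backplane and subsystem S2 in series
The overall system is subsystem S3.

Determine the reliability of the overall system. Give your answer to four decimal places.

0.7880

Series (power supply module and cooling fan): 0.891300 × 0.952100 = 0.848607
Parallel (SAS expander and [0.848607]): 1 − (1 − 0.830400)(1 − 0.848607) = 0.974324
Series (backplane and [0.974324]): 0.808800 × 0.974324 = 0.7880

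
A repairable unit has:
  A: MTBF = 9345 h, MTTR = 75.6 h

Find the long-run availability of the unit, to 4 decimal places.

0.9920

A(A) = MTBF/(MTBF+MTTR) = 9345/(9345+75.6) = 0.9920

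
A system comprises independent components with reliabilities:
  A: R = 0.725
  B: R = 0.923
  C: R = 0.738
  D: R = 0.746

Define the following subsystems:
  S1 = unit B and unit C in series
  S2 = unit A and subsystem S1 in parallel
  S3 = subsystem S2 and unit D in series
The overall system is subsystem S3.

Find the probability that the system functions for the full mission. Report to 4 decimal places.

0.6806

Series (B and C): 0.923000 × 0.738000 = 0.681174
Parallel (A and [0.681174]): 1 − (1 − 0.725000)(1 − 0.681174) = 0.912323
Series ([0.912323] and D): 0.912323 × 0.746000 = 0.6806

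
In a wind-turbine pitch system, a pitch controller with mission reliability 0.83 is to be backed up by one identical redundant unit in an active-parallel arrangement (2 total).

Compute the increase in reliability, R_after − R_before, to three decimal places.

0.141

R_before = 0.83
R_after = 1 − (1 − 0.83)^2 = 0.971
ΔR = 0.971 − 0.83 = 0.141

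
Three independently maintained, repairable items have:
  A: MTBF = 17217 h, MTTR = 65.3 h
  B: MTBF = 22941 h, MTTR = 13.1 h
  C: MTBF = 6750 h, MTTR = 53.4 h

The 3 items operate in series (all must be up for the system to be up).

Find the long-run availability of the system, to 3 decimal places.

0.988

A(A) = MTBF/(MTBF+MTTR) = 17217/(17217+65.3) = 0.996222
A(B) = MTBF/(MTBF+MTTR) = 22941/(22941+13.1) = 0.999429
A(C) = MTBF/(MTBF+MTTR) = 6750/(6750+53.4) = 0.992151
Series availability: 0.996222 × 0.999429 × 0.992151 = 0.988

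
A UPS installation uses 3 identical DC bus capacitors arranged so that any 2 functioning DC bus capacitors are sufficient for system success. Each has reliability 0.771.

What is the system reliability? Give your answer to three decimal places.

0.867

R = Σ_{i=2}^{3} C(3,i) p^i (1−p)^{3−i} with p = 0.771
C(3,2)·0.771^2·0.229^1 = 0.40838
C(3,3)·0.771^3·0.229^0 = 0.45831
Sum = 0.867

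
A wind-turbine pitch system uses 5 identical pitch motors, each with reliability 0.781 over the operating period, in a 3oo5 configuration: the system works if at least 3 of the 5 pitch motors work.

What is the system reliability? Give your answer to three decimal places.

0.926

R = Σ_{i=3}^{5} C(5,i) p^i (1−p)^{5−i} with p = 0.781
C(5,3)·0.781^3·0.219^2 = 0.22848
C(5,4)·0.781^4·0.219^1 = 0.40740
C(5,5)·0.781^5·0.219^0 = 0.29057
Sum = 0.926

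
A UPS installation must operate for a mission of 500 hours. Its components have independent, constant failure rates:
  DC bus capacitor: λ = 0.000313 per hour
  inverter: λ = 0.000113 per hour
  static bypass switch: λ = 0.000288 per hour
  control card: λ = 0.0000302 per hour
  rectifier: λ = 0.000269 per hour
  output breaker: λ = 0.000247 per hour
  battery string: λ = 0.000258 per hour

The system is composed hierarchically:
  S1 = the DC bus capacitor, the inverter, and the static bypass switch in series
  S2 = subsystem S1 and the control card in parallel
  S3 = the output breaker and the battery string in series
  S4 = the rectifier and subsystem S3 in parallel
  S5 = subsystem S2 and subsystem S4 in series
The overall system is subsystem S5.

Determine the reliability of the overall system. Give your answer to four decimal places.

0.9675

R(DC bus capacitor) = exp(−0.000313 × 500) = 0.855132
R(inverter) = exp(−0.000113 × 500) = 0.945066
R(static bypass switch) = exp(−0.000288 × 500) = 0.865888
R(control card) = exp(−0.0000302 × 500) = 0.985013
R(rectifier) = exp(−0.000269 × 500) = 0.874153
R(output breaker) = exp(−0.000247 × 500) = 0.883822
R(battery string) = exp(−0.000258 × 500) = 0.878974
Series (DC bus capacitor, inverter, and static bypass switch): 0.855132 × 0.945066 × 0.865888 = 0.699773
Parallel ([0.699773] and control card): 1 − (1 − 0.699773)(1 − 0.985013) = 0.995500
Series (output breaker and battery string): 0.883822 × 0.878974 = 0.776857
Parallel (rectifier and [0.776857]): 1 − (1 − 0.874153)(1 − 0.776857) = 0.971918
Series ([0.995500] and [0.971918]): 0.995500 × 0.971918 = 0.9675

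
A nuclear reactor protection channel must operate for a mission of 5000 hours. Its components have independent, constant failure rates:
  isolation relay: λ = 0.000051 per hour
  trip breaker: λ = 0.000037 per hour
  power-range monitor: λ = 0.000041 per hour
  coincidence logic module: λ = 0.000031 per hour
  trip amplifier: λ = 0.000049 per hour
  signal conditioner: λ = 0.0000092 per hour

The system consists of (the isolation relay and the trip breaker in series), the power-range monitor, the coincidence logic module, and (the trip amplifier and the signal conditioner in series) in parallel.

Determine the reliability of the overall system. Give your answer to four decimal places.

0.9976

R(isolation relay) = exp(−0.000051 × 5000) = 0.774916
R(trip breaker) = exp(−0.000037 × 5000) = 0.831104
R(power-range monitor) = exp(−0.000041 × 5000) = 0.814647
R(coincidence logic module) = exp(−0.000031 × 5000) = 0.856415
R(trip amplifier) = exp(−0.000049 × 5000) = 0.782705
R(signal conditioner) = exp(−0.0000092 × 5000) = 0.955042
Series (isolation relay and trip breaker): 0.774916 × 0.831104 = 0.644036
Series (trip amplifier and signal conditioner): 0.782705 × 0.955042 = 0.747516
Parallel ([0.644036], power-range monitor, coincidence logic module, and [0.747516]): 1 − (1 − 0.644036)(1 − 0.814647)(1 − 0.856415)(1 − 0.747516) = 0.9976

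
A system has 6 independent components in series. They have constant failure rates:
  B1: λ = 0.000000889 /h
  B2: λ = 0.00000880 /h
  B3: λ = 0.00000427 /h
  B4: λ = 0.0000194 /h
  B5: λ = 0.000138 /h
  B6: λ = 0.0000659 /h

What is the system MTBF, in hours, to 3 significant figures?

Series of exponential components: λ_sys = Σ λ_i
λ_sys = 0.000000889 + 0.00000880 + 0.00000427 + 0.0000194 + 0.000138 + 0.0000659 = 2.3726e-04 /h
MTBF = 1 / λ_sys = 4210 h

4210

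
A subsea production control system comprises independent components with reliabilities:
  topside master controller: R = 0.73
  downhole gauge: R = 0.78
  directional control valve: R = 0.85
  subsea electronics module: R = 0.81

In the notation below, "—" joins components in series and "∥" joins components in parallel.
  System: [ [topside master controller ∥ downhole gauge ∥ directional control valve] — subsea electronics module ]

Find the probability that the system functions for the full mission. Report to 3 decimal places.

Parallel (topside master controller, downhole gauge, and directional control valve): 1 − (1 − 0.73000)(1 − 0.78000)(1 − 0.85000) = 0.99109
Series ([0.99109] and subsea electronics module): 0.99109 × 0.81000 = 0.803

0.803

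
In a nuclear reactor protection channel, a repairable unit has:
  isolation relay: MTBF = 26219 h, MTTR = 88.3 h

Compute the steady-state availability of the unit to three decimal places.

A(isolation relay) = MTBF/(MTBF+MTTR) = 26219/(26219+88.3) = 0.997

0.997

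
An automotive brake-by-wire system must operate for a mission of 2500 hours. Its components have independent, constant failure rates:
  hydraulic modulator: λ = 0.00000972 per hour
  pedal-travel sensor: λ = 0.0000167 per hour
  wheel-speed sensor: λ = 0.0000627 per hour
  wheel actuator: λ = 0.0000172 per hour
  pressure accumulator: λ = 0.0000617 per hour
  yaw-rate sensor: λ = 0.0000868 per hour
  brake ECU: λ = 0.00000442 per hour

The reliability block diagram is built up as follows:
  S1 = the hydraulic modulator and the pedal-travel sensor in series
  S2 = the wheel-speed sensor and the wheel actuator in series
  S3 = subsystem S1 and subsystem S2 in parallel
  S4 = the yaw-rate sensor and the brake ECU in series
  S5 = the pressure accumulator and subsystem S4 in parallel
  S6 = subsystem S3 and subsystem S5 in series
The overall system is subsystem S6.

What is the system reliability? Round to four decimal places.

0.9596

R(hydraulic modulator) = exp(−0.00000972 × 2500) = 0.975993
R(pedal-travel sensor) = exp(−0.0000167 × 2500) = 0.959110
R(wheel-speed sensor) = exp(−0.0000627 × 2500) = 0.854918
R(wheel actuator) = exp(−0.0000172 × 2500) = 0.957911
R(pressure accumulator) = exp(−0.0000617 × 2500) = 0.857058
R(yaw-rate sensor) = exp(−0.0000868 × 2500) = 0.804930
R(brake ECU) = exp(−0.00000442 × 2500) = 0.989011
Series (hydraulic modulator and pedal-travel sensor): 0.975993 × 0.959110 = 0.936085
Series (wheel-speed sensor and wheel actuator): 0.854918 × 0.957911 = 0.818935
Parallel ([0.936085] and [0.818935]): 1 − (1 − 0.936085)(1 − 0.818935) = 0.988427
Series (yaw-rate sensor and brake ECU): 0.804930 × 0.989011 = 0.796085
Parallel (pressure accumulator and [0.796085]): 1 − (1 − 0.857058)(1 − 0.796085) = 0.970852
Series ([0.988427] and [0.970852]): 0.988427 × 0.970852 = 0.9596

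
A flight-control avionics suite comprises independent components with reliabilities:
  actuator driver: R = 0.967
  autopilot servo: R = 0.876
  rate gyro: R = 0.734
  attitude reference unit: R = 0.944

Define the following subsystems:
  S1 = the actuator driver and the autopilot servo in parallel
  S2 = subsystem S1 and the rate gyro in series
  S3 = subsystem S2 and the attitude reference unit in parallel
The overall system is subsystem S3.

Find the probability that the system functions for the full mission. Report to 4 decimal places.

0.9849

Parallel (actuator driver and autopilot servo): 1 − (1 − 0.967000)(1 − 0.876000) = 0.995908
Series ([0.995908] and rate gyro): 0.995908 × 0.734000 = 0.730996
Parallel ([0.730996] and attitude reference unit): 1 − (1 − 0.730996)(1 − 0.944000) = 0.9849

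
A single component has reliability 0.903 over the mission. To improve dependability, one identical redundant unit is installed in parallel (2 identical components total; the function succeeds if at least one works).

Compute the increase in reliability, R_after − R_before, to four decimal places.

0.0876

R_before = 0.903
R_after = 1 − (1 − 0.903)^2 = 0.9906
ΔR = 0.9906 − 0.903 = 0.0876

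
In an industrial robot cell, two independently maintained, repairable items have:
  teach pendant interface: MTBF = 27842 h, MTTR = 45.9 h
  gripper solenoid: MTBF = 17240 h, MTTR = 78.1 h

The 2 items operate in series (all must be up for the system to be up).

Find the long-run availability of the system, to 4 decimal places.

A(teach pendant interface) = MTBF/(MTBF+MTTR) = 27842/(27842+45.9) = 0.998354
A(gripper solenoid) = MTBF/(MTBF+MTTR) = 17240/(17240+78.1) = 0.995490
Series availability: 0.998354 × 0.995490 = 0.9939

0.9939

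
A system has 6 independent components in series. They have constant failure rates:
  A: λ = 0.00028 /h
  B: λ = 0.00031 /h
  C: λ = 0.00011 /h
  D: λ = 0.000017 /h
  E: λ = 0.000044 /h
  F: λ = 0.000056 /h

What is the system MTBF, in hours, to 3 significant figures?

Series of exponential components: λ_sys = Σ λ_i
λ_sys = 0.00028 + 0.00031 + 0.00011 + 0.000017 + 0.000044 + 0.000056 = 8.1700e-04 /h
MTBF = 1 / λ_sys = 1220 h

1220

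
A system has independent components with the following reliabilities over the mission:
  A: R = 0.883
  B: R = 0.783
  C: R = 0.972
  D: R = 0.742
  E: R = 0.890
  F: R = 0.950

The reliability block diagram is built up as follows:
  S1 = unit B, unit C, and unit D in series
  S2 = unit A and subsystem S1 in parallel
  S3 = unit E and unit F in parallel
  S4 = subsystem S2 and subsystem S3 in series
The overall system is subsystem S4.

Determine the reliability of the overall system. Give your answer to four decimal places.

0.9439

Series (B, C, and D): 0.783000 × 0.972000 × 0.742000 = 0.564718
Parallel (A and [0.564718]): 1 − (1 − 0.883000)(1 − 0.564718) = 0.949072
Parallel (E and F): 1 − (1 − 0.890000)(1 − 0.950000) = 0.994500
Series ([0.949072] and [0.994500]): 0.949072 × 0.994500 = 0.9439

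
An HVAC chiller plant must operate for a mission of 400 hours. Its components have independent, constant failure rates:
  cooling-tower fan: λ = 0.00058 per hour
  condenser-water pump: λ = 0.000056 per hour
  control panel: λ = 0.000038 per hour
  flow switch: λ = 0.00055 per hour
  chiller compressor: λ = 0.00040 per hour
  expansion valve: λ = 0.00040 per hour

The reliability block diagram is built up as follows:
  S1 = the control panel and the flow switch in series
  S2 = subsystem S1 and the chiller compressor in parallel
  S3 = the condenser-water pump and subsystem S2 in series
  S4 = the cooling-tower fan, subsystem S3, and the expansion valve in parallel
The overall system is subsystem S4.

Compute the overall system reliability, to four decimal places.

R(cooling-tower fan) = exp(−0.00058 × 400) = 0.792946
R(condenser-water pump) = exp(−0.000056 × 400) = 0.977849
R(control panel) = exp(−0.000038 × 400) = 0.984915
R(flow switch) = exp(−0.00055 × 400) = 0.802519
R(chiller compressor) = exp(−0.00040 × 400) = 0.852144
R(expansion valve) = exp(−0.00040 × 400) = 0.852144
Series (control panel and flow switch): 0.984915 × 0.802519 = 0.790413
Parallel ([0.790413] and chiller compressor): 1 − (1 − 0.790413)(1 − 0.852144) = 0.969011
Series (condenser-water pump and [0.969011]): 0.977849 × 0.969011 = 0.947546
Parallel (cooling-tower fan, [0.947546], and expansion valve): 1 − (1 − 0.792946)(1 − 0.947546)(1 − 0.852144) = 0.9984

0.9984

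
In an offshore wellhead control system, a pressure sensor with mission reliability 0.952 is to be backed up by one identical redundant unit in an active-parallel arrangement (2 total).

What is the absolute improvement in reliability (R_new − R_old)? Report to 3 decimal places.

0.046

R_before = 0.952
R_after = 1 − (1 − 0.952)^2 = 0.998
ΔR = 0.998 − 0.952 = 0.046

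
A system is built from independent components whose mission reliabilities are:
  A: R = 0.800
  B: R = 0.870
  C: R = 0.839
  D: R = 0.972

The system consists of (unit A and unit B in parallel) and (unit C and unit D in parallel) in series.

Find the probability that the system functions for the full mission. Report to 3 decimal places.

0.970

Parallel (A and B): 1 − (1 − 0.80000)(1 − 0.87000) = 0.97400
Parallel (C and D): 1 − (1 − 0.83900)(1 − 0.97200) = 0.99549
Series ([0.97400] and [0.99549]): 0.97400 × 0.99549 = 0.970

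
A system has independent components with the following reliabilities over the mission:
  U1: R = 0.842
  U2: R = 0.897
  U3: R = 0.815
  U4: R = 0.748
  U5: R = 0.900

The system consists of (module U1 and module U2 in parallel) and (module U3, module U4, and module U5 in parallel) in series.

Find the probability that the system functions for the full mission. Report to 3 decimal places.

Parallel (U1 and U2): 1 − (1 − 0.84200)(1 − 0.89700) = 0.98373
Parallel (U3, U4, and U5): 1 − (1 − 0.81500)(1 − 0.74800)(1 − 0.90000) = 0.99534
Series ([0.98373] and [0.99534]): 0.98373 × 0.99534 = 0.979

0.979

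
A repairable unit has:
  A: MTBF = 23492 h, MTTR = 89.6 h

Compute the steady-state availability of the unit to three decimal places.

A(A) = MTBF/(MTBF+MTTR) = 23492/(23492+89.6) = 0.996

0.996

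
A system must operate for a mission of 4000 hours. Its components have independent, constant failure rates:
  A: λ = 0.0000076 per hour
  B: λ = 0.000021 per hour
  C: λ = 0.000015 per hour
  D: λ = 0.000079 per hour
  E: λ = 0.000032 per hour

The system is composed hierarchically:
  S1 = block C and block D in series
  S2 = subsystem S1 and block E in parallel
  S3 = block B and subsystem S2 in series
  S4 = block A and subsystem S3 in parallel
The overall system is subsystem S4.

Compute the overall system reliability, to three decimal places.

0.997

R(A) = exp(−0.0000076 × 4000) = 0.97006
R(B) = exp(−0.000021 × 4000) = 0.91943
R(C) = exp(−0.000015 × 4000) = 0.94176
R(D) = exp(−0.000079 × 4000) = 0.72906
R(E) = exp(−0.000032 × 4000) = 0.87985
Series (C and D): 0.94176 × 0.72906 = 0.68660
Parallel ([0.68660] and E): 1 − (1 − 0.68660)(1 − 0.87985) = 0.96234
Series (B and [0.96234]): 0.91943 × 0.96234 = 0.88480
Parallel (A and [0.88480]): 1 − (1 − 0.97006)(1 − 0.88480) = 0.997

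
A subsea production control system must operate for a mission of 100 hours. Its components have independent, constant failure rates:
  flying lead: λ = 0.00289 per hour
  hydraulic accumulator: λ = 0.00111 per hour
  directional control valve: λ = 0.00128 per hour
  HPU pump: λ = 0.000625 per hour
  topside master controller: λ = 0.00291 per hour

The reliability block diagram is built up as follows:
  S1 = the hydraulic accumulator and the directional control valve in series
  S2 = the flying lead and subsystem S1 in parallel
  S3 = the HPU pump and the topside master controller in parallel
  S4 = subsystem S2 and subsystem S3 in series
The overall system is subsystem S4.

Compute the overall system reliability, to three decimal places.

0.932

R(flying lead) = exp(−0.00289 × 100) = 0.74901
R(hydraulic accumulator) = exp(−0.00111 × 100) = 0.89494
R(directional control valve) = exp(−0.00128 × 100) = 0.87985
R(HPU pump) = exp(−0.000625 × 100) = 0.93941
R(topside master controller) = exp(−0.00291 × 100) = 0.74752
Series (hydraulic accumulator and directional control valve): 0.89494 × 0.87985 = 0.78741
Parallel (flying lead and [0.78741]): 1 − (1 − 0.74901)(1 − 0.78741) = 0.94664
Parallel (HPU pump and topside master controller): 1 − (1 − 0.93941)(1 − 0.74752) = 0.98470
Series ([0.94664] and [0.98470]): 0.94664 × 0.98470 = 0.932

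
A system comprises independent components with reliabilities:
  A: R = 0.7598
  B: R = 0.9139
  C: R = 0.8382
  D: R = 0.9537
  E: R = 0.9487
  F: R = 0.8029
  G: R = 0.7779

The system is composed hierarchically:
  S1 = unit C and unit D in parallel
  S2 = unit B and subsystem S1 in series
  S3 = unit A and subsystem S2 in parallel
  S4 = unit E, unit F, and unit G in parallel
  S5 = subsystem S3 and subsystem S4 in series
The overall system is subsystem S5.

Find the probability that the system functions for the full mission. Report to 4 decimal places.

Parallel (C and D): 1 − (1 − 0.838200)(1 − 0.953700) = 0.992509
Series (B and [0.992509]): 0.913900 × 0.992509 = 0.907054
Parallel (A and [0.907054]): 1 − (1 − 0.759800)(1 − 0.907054) = 0.977674
Parallel (E, F, and G): 1 − (1 − 0.948700)(1 − 0.802900)(1 − 0.777900) = 0.997754
Series ([0.977674] and [0.997754]): 0.977674 × 0.997754 = 0.9755

0.9755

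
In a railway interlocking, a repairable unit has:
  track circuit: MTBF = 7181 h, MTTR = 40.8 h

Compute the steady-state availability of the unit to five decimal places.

0.99435

A(track circuit) = MTBF/(MTBF+MTTR) = 7181/(7181+40.8) = 0.99435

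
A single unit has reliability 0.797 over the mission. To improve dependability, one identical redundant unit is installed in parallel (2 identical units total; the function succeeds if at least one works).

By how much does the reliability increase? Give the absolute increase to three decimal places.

0.162

R_before = 0.797
R_after = 1 − (1 − 0.797)^2 = 0.959
ΔR = 0.959 − 0.797 = 0.162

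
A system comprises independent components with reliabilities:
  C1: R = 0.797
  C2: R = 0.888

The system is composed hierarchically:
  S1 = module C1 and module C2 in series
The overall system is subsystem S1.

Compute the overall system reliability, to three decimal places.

Series (C1 and C2): 0.79700 × 0.88800 = 0.708

0.708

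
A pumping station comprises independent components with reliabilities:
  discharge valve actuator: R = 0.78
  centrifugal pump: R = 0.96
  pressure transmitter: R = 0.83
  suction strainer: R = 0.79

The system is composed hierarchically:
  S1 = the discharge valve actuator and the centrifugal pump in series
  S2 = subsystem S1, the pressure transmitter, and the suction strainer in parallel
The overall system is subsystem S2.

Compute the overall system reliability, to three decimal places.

Series (discharge valve actuator and centrifugal pump): 0.78000 × 0.96000 = 0.74880
Parallel ([0.74880], pressure transmitter, and suction strainer): 1 − (1 − 0.74880)(1 − 0.83000)(1 − 0.79000) = 0.991

0.991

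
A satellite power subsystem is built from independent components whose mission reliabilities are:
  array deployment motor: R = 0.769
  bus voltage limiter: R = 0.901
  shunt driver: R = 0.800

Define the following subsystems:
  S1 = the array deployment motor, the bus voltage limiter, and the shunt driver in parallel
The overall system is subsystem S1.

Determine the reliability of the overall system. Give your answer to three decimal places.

Parallel (array deployment motor, bus voltage limiter, and shunt driver): 1 − (1 − 0.76900)(1 − 0.90100)(1 − 0.80000) = 0.995

0.995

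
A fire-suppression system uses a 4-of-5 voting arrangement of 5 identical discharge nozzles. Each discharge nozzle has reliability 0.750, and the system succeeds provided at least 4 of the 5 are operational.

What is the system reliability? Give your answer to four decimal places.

0.6328

R = Σ_{i=4}^{5} C(5,i) p^i (1−p)^{5−i} with p = 0.750
C(5,4)·0.750^4·0.250^1 = 0.395508
C(5,5)·0.750^5·0.250^0 = 0.237305
Sum = 0.6328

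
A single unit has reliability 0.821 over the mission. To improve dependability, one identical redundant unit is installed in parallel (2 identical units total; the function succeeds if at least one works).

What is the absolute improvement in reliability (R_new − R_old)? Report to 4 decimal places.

0.1470

R_before = 0.821
R_after = 1 − (1 − 0.821)^2 = 0.9680
ΔR = 0.9680 − 0.821 = 0.1470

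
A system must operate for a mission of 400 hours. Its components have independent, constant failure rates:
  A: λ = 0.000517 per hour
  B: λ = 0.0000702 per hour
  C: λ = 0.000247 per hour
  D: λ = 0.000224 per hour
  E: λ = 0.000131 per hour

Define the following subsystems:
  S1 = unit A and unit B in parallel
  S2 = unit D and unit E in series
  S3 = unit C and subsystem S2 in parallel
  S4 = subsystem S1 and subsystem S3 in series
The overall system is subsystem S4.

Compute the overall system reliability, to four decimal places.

R(A) = exp(−0.000517 × 400) = 0.813182
R(B) = exp(−0.0000702 × 400) = 0.972311
R(C) = exp(−0.000247 × 400) = 0.905924
R(D) = exp(−0.000224 × 400) = 0.914297
R(E) = exp(−0.000131 × 400) = 0.948949
Parallel (A and B): 1 − (1 − 0.813182)(1 − 0.972311) = 0.994827
Series (D and E): 0.914297 × 0.948949 = 0.867621
Parallel (C and [0.867621]): 1 − (1 − 0.905924)(1 − 0.867621) = 0.987546
Series ([0.994827] and [0.987546]): 0.994827 × 0.987546 = 0.9824

0.9824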